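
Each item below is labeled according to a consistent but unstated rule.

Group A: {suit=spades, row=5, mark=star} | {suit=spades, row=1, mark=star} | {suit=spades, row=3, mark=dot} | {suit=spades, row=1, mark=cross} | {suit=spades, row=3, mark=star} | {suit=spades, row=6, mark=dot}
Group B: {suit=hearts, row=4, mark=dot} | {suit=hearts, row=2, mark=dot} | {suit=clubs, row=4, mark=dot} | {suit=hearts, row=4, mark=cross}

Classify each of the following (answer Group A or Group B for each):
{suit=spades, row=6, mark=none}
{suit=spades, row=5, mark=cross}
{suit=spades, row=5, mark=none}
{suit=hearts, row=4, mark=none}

Group A, Group A, Group A, Group B

Rule: suit is spades. This holds for each 'Group A' example and fails for each 'Group B' one.
Group A: {suit=spades, row=6, mark=none}, since suit is spades.
Group A: {suit=spades, row=5, mark=cross}, since suit is spades.
Group A: {suit=spades, row=5, mark=none}, since suit is spades.
Group B: {suit=hearts, row=4, mark=none}, since suit is hearts.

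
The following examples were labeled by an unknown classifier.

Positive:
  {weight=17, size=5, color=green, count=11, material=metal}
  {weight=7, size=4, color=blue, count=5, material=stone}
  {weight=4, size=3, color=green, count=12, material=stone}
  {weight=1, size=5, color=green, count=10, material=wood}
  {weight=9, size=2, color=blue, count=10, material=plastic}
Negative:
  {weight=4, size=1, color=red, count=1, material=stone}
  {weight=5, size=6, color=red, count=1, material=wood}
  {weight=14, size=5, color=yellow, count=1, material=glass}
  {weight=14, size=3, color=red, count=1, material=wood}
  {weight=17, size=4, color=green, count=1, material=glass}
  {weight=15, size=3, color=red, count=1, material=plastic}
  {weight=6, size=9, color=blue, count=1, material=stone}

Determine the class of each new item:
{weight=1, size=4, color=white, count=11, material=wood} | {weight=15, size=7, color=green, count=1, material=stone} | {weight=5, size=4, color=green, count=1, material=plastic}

Positive, Negative, Negative

The distinguishing property — count ≥ 5 — holds for all the 'Positive' cases and none of the 'Negative' cases.
{weight=1, size=4, color=white, count=11, material=wood} — count = 11, hence Positive.
{weight=15, size=7, color=green, count=1, material=stone} — count = 1, hence Negative.
{weight=5, size=4, color=green, count=1, material=plastic} — count = 1, hence Negative.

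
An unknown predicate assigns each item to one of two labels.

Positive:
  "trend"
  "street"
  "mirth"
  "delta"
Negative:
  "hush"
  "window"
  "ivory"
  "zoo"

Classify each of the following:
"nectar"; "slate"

A rule that fits every label: contains 't' — true of each 'Positive' example, false of each 'Negative' one.
"nectar" → has 't' → Positive. "slate" → has 't' → Positive.

Positive, Positive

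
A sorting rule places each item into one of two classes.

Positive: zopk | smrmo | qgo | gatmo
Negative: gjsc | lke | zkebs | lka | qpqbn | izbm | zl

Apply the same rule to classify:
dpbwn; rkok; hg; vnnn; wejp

Negative, Positive, Negative, Negative, Negative

The pattern is that an item is 'Positive' exactly when: contains 'o'.
dpbwn: no 'o' — lacks this property, so Negative.
rkok: has 'o' — matches, so Positive.
hg: no 'o' — lacks this property, so Negative.
vnnn: no 'o' — lacks this property, so Negative.
wejp: no 'o' — lacks this property, so Negative.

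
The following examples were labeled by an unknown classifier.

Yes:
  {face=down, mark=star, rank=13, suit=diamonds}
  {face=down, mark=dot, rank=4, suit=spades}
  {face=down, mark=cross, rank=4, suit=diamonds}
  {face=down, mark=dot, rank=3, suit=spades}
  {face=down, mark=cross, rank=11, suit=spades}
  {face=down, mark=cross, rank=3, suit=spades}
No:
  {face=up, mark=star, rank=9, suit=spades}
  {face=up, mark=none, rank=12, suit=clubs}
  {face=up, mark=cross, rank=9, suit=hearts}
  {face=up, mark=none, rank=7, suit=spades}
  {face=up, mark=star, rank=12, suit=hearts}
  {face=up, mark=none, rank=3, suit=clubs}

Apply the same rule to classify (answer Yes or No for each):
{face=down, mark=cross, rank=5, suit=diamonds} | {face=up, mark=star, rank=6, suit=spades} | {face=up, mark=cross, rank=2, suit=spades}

Yes, No, No

The rule appears to be: face is down.
{face=down, mark=cross, rank=5, suit=diamonds} — face is down, hence Yes.
{face=up, mark=star, rank=6, suit=spades} — face is up, hence No.
{face=up, mark=cross, rank=2, suit=spades} — face is up, hence No.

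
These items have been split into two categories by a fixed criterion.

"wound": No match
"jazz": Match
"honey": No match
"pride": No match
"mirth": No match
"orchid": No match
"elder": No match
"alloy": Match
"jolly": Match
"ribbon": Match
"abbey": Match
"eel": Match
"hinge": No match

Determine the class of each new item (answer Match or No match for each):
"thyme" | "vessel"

No match, Match

'Match' ⟺ has a double letter.
"thyme" — no doubled letter, hence No match.
"vessel" — 'ss' doubled, hence Match.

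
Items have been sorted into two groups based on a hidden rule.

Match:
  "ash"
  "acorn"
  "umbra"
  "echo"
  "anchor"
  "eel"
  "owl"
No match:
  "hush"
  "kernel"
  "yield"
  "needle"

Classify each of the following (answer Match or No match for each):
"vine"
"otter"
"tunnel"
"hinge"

No match, Match, No match, No match

The pattern is that an item is 'Match' exactly when: starts with a vowel.
"vine" — starts with 'v', hence No match. "otter" — starts with 'o', hence Match. "tunnel" — starts with 't', hence No match. "hinge" — starts with 'h', hence No match.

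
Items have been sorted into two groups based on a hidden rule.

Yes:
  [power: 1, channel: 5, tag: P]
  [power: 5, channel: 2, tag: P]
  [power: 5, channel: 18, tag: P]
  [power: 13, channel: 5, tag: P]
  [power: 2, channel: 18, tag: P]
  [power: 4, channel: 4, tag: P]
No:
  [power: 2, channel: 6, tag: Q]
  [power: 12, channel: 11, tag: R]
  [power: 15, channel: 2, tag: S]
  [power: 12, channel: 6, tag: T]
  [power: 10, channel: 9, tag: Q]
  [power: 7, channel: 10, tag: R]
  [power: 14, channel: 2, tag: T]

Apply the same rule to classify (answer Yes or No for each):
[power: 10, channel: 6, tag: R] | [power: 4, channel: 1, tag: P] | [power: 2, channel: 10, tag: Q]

No, Yes, No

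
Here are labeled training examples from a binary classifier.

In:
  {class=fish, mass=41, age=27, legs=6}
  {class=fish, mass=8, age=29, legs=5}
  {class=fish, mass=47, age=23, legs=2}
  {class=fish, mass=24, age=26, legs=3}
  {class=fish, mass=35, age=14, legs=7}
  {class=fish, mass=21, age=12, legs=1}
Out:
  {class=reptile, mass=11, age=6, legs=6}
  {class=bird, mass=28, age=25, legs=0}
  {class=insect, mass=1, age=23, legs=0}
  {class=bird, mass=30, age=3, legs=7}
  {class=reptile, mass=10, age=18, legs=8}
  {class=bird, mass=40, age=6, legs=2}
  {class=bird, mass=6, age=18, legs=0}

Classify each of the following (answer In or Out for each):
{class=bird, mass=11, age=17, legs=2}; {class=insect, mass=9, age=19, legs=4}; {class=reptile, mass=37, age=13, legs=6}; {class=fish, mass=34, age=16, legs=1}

The distinguishing property — class is fish — holds for all the 'In' cases and none of the 'Out' cases.
{class=bird, mass=11, age=17, legs=2}: class is bird, does not pass → Out.
{class=insect, mass=9, age=19, legs=4}: class is insect, does not pass → Out.
{class=reptile, mass=37, age=13, legs=6}: class is reptile, does not pass → Out.
{class=fish, mass=34, age=16, legs=1}: class is fish, meets the rule → In.

Out, Out, Out, In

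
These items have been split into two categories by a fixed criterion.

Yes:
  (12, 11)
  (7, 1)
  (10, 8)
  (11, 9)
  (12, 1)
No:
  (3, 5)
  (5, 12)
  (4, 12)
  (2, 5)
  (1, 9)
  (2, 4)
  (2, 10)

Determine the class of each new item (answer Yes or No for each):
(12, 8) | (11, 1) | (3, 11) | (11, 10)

Yes, Yes, No, Yes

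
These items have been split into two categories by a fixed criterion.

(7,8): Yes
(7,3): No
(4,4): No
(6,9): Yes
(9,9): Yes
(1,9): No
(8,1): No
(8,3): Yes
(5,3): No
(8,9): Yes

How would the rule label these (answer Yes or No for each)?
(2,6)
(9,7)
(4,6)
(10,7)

No, Yes, No, Yes

The classifier is using: sum ≥ 11.
(2,6) → 2+6 = 8 → No. (9,7) → 9+7 = 16 → Yes. (4,6) → 4+6 = 10 → No. (10,7) → 10+7 = 17 → Yes.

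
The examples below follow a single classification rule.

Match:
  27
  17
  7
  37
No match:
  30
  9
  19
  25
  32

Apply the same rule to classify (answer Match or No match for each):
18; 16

No match, No match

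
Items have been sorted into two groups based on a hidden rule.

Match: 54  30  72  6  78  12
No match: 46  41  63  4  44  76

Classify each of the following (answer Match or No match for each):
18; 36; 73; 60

Match, Match, No match, Match

The common property of the 'Match' items is: multiple of 6. No 'No match' item has it.
18 — 18 = 6·3, hence Match.
36 — 36 = 6·6, hence Match.
73 — 73 = 6·12 + 1, hence No match.
60 — 60 = 6·10, hence Match.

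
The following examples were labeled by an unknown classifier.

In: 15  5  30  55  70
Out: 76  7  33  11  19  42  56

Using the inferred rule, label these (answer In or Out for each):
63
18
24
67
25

Out, Out, Out, Out, In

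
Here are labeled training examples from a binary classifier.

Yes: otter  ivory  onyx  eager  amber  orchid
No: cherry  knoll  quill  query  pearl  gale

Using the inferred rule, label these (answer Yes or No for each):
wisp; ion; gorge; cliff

No, Yes, No, No

The classifier is using: starts with a vowel.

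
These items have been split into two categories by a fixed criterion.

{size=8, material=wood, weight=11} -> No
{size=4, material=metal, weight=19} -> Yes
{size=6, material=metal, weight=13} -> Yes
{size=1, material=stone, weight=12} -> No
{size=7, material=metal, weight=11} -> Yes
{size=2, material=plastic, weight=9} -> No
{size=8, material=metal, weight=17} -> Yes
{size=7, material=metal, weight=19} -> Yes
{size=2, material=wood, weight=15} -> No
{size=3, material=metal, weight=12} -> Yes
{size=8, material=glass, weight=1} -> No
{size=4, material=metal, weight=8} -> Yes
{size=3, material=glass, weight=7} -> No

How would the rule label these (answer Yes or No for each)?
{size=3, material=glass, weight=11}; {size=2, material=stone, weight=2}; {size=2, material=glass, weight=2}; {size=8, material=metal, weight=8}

No, No, No, Yes

The pattern is that an item is 'Yes' exactly when: material is metal.
{size=3, material=glass, weight=11} — material is glass, hence No.
{size=2, material=stone, weight=2} — material is stone, hence No.
{size=2, material=glass, weight=2} — material is glass, hence No.
{size=8, material=metal, weight=8} — material is metal, hence Yes.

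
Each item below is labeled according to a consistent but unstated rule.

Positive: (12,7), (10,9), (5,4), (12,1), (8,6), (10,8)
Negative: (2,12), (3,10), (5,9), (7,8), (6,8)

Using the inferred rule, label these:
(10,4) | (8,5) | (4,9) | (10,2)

A rule that fits every label: first > second — true of each 'Positive' example, false of each 'Negative' one.
(10,4) → 10 > 4 → Positive.
(8,5) → 8 > 5 → Positive.
(4,9) → 4 < 9 → Negative.
(10,2) → 10 > 2 → Positive.

Positive, Positive, Negative, Positive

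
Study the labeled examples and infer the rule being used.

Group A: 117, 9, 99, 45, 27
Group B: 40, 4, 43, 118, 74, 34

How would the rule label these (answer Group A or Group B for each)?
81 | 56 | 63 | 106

Group A, Group B, Group A, Group B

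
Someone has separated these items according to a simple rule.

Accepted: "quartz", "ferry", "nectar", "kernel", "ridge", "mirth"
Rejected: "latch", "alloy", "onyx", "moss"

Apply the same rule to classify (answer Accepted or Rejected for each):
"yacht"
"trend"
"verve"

Rejected, Accepted, Accepted

One predicate separates the groups cleanly: contains 'r'.
"yacht": Rejected (no 'r'). "trend": Accepted (has 'r'). "verve": Accepted (has 'r').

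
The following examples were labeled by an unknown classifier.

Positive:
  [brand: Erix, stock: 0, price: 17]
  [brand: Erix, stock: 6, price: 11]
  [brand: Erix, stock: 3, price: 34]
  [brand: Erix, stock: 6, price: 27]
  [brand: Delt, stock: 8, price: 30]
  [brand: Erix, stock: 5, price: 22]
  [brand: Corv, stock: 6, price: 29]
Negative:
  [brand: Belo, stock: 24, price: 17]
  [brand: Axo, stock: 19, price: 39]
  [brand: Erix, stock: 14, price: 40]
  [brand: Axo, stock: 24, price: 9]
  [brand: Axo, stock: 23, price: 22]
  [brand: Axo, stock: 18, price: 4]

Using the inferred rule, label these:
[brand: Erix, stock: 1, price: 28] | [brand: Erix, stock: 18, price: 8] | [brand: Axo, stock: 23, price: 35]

Positive, Negative, Negative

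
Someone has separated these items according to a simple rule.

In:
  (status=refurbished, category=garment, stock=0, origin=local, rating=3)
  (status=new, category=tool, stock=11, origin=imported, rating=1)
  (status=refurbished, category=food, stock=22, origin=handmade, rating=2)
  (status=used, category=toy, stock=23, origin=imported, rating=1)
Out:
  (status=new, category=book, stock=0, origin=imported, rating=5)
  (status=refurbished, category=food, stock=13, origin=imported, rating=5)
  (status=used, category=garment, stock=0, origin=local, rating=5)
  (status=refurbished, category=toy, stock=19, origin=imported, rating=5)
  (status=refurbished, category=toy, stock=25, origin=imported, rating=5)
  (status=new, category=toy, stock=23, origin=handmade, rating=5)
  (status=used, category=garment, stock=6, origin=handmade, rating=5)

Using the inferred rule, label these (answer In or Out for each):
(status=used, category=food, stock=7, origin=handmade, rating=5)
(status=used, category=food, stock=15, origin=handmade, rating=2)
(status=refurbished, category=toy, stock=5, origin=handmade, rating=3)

Out, In, In

The distinguishing property — rating ≤ 3 — holds for all the 'In' cases and none of the 'Out' cases.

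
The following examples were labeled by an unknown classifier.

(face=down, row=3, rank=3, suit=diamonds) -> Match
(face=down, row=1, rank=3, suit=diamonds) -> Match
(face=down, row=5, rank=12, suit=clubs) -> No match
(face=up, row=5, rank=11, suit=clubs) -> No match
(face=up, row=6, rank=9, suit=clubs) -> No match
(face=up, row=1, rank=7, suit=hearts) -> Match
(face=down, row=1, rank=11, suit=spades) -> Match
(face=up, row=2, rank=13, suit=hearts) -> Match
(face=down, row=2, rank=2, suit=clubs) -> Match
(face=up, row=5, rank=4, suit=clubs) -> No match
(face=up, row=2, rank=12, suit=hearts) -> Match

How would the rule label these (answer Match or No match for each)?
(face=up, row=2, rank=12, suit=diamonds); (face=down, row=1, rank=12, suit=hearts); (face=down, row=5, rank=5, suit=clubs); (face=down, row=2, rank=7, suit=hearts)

Match, Match, No match, Match

The pattern is that an item is 'Match' exactly when: row ≤ 3.
(face=up, row=2, rank=12, suit=diamonds) — row = 2, hence Match.
(face=down, row=1, rank=12, suit=hearts) — row = 1, hence Match.
(face=down, row=5, rank=5, suit=clubs) — row = 5, hence No match.
(face=down, row=2, rank=7, suit=hearts) — row = 2, hence Match.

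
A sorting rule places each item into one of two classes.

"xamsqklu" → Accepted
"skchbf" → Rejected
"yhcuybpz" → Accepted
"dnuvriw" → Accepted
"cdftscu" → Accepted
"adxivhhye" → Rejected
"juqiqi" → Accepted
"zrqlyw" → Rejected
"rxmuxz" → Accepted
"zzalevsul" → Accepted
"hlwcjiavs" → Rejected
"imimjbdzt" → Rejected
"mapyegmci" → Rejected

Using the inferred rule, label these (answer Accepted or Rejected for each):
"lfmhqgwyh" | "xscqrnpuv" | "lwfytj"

Rejected, Accepted, Rejected

The simplest hypothesis consistent with all the labels is: contains 'u'.
"lfmhqgwyh" → no 'u' → Rejected. "xscqrnpuv" → has 'u' → Accepted. "lwfytj" → no 'u' → Rejected.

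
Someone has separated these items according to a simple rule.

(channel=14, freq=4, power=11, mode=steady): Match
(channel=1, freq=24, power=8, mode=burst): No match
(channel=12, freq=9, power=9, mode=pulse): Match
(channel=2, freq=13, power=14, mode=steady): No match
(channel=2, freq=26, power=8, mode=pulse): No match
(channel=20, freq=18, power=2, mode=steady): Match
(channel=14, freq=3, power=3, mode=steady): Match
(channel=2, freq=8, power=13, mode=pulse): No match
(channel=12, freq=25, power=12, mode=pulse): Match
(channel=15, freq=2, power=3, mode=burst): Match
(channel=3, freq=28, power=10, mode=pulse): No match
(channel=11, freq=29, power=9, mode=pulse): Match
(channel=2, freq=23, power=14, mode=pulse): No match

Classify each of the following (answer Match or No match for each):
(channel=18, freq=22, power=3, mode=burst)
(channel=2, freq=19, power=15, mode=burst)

Match, No match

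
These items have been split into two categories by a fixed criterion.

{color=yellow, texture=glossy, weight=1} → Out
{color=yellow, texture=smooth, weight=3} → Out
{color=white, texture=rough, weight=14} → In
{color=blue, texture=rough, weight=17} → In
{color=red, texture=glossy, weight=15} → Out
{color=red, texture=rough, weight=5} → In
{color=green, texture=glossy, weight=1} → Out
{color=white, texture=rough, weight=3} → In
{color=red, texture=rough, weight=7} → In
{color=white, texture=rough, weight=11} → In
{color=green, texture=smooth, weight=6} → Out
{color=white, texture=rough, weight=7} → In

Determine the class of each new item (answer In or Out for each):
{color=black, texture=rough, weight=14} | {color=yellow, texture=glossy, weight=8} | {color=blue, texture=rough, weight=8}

In, Out, In

'In' ⟺ texture is rough.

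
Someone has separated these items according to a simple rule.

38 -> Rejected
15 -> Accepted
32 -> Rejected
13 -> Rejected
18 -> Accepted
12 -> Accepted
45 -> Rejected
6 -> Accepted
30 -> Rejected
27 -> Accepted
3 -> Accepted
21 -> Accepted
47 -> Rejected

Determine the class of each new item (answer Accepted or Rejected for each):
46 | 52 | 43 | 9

Rule: multiple of 3 AND at most 27. This holds for each 'Accepted' example and fails for each 'Rejected' one.
46: 46 = 3·15 + 1, 46 > 27, doesn't qualify → Rejected.
52: 52 = 3·17 + 1, 52 > 27, doesn't qualify → Rejected.
43: 43 = 3·14 + 1, 43 > 27, doesn't qualify → Rejected.
9: 9 = 3·3, 9 ≤ 27, checks out → Accepted.

Rejected, Rejected, Rejected, Accepted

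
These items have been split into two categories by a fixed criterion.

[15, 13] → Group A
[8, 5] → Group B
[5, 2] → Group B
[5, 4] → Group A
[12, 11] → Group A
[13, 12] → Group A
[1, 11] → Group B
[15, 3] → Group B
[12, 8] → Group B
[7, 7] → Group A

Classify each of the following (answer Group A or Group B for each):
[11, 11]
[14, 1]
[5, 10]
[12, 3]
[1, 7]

Group A, Group B, Group B, Group B, Group B

All 'Group A' examples share one property — |first − second| ≤ 2 — and every 'Group B' example lacks it.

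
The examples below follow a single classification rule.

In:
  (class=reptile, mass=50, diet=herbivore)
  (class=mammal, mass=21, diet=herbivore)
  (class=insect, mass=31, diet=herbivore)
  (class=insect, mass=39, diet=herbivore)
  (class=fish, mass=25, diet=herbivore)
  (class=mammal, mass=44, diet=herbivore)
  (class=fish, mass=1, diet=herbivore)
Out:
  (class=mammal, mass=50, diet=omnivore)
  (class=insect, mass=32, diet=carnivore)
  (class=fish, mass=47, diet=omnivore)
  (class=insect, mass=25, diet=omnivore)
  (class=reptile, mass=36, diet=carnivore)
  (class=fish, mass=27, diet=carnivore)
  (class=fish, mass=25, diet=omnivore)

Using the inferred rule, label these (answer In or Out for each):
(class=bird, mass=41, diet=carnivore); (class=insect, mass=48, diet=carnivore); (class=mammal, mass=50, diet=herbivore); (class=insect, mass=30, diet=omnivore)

The common property of the 'In' items is: diet is herbivore. No 'Out' item has it.

Out, Out, In, Out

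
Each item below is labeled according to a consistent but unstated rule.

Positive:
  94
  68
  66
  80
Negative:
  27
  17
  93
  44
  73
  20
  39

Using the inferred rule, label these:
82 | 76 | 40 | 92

Positive, Positive, Negative, Positive

All 'Positive' examples share one property — even AND at least 66 — and every 'Negative' example lacks it.
82 → 82 is even, 82 ≥ 66 → Positive. 76 → 76 is even, 76 ≥ 66 → Positive. 40 → 40 is even, 40 < 66 → Negative. 92 → 92 is even, 92 ≥ 66 → Positive.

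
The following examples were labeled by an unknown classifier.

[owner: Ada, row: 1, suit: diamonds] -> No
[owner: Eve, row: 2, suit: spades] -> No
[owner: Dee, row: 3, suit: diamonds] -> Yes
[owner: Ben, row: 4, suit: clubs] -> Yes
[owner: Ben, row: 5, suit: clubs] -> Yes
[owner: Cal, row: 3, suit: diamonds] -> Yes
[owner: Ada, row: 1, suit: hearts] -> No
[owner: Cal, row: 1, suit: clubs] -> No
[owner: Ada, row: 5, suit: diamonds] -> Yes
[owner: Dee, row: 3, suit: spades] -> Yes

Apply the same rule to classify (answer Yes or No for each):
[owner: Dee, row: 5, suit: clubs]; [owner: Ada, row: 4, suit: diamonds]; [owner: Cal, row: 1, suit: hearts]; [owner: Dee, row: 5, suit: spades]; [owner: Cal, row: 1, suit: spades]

Yes, Yes, No, Yes, No

The common property of the 'Yes' items is: row ≥ 3. No 'No' item has it.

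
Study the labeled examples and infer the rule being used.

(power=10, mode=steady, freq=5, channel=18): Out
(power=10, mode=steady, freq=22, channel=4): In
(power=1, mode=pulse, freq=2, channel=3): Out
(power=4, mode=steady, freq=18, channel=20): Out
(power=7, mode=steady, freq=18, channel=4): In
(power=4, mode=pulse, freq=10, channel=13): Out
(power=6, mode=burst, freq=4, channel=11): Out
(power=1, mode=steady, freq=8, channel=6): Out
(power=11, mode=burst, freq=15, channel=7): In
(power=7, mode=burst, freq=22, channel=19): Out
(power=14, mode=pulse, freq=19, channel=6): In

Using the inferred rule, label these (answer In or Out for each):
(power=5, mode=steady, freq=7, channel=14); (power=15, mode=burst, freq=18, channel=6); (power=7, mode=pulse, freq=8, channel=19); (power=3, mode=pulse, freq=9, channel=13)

Out, In, Out, Out

The classifier is using: channel ≤ 7 AND freq ≥ 10.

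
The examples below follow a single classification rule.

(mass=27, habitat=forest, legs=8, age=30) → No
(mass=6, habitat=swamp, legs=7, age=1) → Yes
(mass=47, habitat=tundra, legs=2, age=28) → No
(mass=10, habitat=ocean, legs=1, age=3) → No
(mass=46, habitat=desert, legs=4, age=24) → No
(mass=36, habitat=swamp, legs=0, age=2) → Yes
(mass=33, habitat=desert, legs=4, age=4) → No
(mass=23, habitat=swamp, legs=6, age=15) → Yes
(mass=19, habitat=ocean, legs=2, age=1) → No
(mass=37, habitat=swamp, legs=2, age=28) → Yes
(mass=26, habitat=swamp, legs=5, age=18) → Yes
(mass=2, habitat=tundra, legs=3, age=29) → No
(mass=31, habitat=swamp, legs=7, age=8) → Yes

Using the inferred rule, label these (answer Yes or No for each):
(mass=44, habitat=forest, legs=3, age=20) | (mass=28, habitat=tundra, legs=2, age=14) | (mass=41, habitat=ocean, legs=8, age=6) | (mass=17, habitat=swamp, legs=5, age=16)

All 'Yes' examples share one property — habitat is swamp — and every 'No' example lacks it.
(mass=44, habitat=forest, legs=3, age=20) → habitat is forest → No. (mass=28, habitat=tundra, legs=2, age=14) → habitat is tundra → No. (mass=41, habitat=ocean, legs=8, age=6) → habitat is ocean → No. (mass=17, habitat=swamp, legs=5, age=16) → habitat is swamp → Yes.

No, No, No, Yes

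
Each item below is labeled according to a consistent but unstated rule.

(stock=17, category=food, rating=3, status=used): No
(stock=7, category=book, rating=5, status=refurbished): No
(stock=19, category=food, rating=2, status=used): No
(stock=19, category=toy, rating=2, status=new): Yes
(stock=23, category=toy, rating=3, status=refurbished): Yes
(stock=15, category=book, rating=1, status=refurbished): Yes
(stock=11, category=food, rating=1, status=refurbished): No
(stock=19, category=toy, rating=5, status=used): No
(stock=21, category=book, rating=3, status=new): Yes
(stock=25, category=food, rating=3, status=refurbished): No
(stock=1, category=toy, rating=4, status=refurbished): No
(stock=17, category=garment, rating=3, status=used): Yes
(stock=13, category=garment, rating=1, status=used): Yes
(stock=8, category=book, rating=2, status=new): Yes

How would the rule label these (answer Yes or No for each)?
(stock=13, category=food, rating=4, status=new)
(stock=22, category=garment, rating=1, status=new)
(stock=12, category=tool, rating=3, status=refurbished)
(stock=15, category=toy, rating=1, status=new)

No, Yes, Yes, Yes

The common property of the 'Yes' items is: category is not food AND rating ≤ 3. No 'No' item has it.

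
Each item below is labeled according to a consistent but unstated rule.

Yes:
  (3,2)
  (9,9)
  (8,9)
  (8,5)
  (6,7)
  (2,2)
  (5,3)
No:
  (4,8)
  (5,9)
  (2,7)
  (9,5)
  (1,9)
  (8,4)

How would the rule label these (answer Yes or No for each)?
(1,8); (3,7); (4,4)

Every 'Yes' example satisfies: |first − second| ≤ 3. None of the 'No' examples do.
(1,8): |1−8| = 7, fails this test → No. (3,7): |3−7| = 4, fails this test → No. (4,4): |4−4| = 0, qualifies → Yes.

No, No, Yes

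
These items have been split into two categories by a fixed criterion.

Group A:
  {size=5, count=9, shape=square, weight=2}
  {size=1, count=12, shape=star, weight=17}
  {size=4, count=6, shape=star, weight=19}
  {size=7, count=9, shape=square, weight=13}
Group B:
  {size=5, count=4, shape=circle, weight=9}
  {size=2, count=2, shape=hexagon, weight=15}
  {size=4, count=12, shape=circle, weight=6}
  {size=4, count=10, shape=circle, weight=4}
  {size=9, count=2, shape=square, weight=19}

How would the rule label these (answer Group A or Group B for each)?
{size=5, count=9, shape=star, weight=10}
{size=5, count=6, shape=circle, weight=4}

The distinguishing property — shape is star OR count = 9 — holds for all the 'Group A' cases and none of the 'Group B' cases.

Group A, Group B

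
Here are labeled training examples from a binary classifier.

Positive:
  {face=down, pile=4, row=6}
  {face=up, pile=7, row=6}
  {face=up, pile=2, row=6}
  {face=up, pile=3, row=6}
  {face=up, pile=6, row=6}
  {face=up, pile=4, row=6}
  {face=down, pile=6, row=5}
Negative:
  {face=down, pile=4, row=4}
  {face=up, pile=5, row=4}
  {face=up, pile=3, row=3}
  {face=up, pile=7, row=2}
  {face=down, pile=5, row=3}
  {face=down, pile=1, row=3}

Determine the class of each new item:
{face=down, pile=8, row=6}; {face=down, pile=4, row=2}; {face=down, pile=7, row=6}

All 'Positive' examples share one property — row ≥ 5 — and every 'Negative' example lacks it.
{face=down, pile=8, row=6}: row = 6, matches → Positive. {face=down, pile=4, row=2}: row = 2, does not satisfy this → Negative. {face=down, pile=7, row=6}: row = 6, matches → Positive.

Positive, Negative, Positive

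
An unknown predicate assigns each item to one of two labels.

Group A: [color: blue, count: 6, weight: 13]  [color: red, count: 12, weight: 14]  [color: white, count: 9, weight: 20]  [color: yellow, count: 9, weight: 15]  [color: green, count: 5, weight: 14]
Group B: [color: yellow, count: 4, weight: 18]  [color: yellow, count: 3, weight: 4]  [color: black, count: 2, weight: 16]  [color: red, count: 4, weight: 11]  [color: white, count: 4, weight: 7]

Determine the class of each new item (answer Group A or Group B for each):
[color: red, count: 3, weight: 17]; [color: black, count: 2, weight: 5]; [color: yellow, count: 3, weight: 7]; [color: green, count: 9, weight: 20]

The pattern is that an item is 'Group A' exactly when: count ≥ 5.
[color: red, count: 3, weight: 17] → count = 3 → Group B.
[color: black, count: 2, weight: 5] → count = 2 → Group B.
[color: yellow, count: 3, weight: 7] → count = 3 → Group B.
[color: green, count: 9, weight: 20] → count = 9 → Group A.

Group B, Group B, Group B, Group A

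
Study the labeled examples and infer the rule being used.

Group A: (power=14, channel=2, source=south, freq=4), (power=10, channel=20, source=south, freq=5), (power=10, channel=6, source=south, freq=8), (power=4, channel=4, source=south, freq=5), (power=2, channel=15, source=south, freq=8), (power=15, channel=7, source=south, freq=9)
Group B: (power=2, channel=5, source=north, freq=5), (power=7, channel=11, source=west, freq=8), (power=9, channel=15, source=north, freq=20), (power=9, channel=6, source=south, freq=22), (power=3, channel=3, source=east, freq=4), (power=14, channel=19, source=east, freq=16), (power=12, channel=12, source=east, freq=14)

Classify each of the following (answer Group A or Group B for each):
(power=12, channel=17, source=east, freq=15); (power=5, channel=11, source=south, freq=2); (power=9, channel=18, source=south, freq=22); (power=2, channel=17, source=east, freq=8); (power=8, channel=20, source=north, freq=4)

All 'Group A' examples share one property — source is south AND freq ≤ 9 — and every 'Group B' example lacks it.
(power=12, channel=17, source=east, freq=15): source is east, freq = 15, doesn't qualify → Group B.
(power=5, channel=11, source=south, freq=2): source is south, freq = 2, satisfies this → Group A.
(power=9, channel=18, source=south, freq=22): source is south, freq = 22, doesn't qualify → Group B.
(power=2, channel=17, source=east, freq=8): source is east, freq = 8, doesn't qualify → Group B.
(power=8, channel=20, source=north, freq=4): source is north, freq = 4, doesn't qualify → Group B.

Group B, Group A, Group B, Group B, Group B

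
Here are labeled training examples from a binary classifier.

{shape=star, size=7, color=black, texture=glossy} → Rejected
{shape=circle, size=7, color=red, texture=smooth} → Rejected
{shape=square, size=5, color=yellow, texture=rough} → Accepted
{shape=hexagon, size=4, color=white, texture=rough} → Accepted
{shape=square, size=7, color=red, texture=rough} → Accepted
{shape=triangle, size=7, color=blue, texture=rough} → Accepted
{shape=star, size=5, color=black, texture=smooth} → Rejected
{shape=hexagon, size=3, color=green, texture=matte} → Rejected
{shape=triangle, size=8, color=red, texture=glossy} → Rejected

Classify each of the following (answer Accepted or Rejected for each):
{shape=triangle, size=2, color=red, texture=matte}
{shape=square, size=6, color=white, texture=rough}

The rule appears to be: texture is rough.
Rejected: {shape=triangle, size=2, color=red, texture=matte}, since texture is matte. Accepted: {shape=square, size=6, color=white, texture=rough}, since texture is rough.

Rejected, Accepted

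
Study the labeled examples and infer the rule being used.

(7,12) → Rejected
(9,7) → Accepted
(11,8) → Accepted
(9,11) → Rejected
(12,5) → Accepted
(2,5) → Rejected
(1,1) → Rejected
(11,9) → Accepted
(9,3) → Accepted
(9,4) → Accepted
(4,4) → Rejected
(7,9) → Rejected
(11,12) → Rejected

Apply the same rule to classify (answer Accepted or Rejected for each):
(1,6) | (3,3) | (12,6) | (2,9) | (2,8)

Checking candidate rules against both groups, what survives is: first > second.
Rejected: (1,6), since 1 < 6. Rejected: (3,3), since 3 = 3. Accepted: (12,6), since 12 > 6. Rejected: (2,9), since 2 < 9. Rejected: (2,8), since 2 < 8.

Rejected, Rejected, Accepted, Rejected, Rejected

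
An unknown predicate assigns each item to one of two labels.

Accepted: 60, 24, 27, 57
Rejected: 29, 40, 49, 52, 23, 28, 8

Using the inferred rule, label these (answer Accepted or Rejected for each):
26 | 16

Rejected, Rejected

The rule appears to be: multiple of 3.
26: 26 = 3·8 + 2, does not satisfy this → Rejected.
16: 16 = 3·5 + 1, does not satisfy this → Rejected.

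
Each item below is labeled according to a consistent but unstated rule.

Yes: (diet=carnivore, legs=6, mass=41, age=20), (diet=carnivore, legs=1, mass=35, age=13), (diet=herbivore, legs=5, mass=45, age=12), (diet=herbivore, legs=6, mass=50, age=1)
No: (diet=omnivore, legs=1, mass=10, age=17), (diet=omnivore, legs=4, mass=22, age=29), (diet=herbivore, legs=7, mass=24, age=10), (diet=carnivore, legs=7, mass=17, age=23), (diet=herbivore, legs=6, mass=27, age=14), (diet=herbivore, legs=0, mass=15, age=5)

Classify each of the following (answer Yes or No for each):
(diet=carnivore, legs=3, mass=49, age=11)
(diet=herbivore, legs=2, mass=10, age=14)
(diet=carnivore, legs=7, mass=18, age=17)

Yes, No, No

The pattern is that an item is 'Yes' exactly when: mass ≥ 35.
(diet=carnivore, legs=3, mass=49, age=11) → mass = 49 → Yes. (diet=herbivore, legs=2, mass=10, age=14) → mass = 10 → No. (diet=carnivore, legs=7, mass=18, age=17) → mass = 18 → No.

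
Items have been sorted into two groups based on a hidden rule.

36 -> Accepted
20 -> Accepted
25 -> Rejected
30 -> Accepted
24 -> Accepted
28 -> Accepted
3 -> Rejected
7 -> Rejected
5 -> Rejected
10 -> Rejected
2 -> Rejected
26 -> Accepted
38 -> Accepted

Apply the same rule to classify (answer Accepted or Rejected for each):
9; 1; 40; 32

The simplest hypothesis consistent with all the labels is: even AND at least 20.
9: 9 is odd, 9 < 20 — does not fit, so Rejected.
1: 1 is odd, 1 < 20 — does not fit, so Rejected.
40: 40 is even, 40 ≥ 20 — passes, so Accepted.
32: 32 is even, 32 ≥ 20 — passes, so Accepted.

Rejected, Rejected, Accepted, Accepted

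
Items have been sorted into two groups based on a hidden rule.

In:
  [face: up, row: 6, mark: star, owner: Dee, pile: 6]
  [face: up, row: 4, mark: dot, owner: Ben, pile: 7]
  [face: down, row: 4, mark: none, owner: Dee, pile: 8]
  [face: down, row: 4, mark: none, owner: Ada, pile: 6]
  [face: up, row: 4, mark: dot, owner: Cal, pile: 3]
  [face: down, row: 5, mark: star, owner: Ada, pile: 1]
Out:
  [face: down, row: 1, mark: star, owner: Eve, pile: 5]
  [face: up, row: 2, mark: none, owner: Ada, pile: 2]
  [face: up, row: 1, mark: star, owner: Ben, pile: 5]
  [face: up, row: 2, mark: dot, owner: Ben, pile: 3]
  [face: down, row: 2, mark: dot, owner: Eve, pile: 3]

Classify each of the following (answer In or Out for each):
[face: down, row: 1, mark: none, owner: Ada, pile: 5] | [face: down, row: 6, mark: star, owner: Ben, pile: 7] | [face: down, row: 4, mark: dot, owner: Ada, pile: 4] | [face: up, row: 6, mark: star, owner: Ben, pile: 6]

Out, In, In, In

The rule appears to be: row ≥ 4.
[face: down, row: 1, mark: none, owner: Ada, pile: 5]: row = 1 — does not fit, so Out. [face: down, row: 6, mark: star, owner: Ben, pile: 7]: row = 6 — fits, so In. [face: down, row: 4, mark: dot, owner: Ada, pile: 4]: row = 4 — fits, so In. [face: up, row: 6, mark: star, owner: Ben, pile: 6]: row = 6 — fits, so In.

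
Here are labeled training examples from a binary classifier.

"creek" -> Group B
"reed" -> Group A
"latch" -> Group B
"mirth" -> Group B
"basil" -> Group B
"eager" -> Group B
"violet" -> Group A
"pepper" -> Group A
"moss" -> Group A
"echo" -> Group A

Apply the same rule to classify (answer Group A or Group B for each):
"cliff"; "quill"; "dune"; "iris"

Group B, Group B, Group A, Group A

'Group A' ⟺ even length.
"cliff" → length 5 → Group B.
"quill" → length 5 → Group B.
"dune" → length 4 → Group A.
"iris" → length 4 → Group A.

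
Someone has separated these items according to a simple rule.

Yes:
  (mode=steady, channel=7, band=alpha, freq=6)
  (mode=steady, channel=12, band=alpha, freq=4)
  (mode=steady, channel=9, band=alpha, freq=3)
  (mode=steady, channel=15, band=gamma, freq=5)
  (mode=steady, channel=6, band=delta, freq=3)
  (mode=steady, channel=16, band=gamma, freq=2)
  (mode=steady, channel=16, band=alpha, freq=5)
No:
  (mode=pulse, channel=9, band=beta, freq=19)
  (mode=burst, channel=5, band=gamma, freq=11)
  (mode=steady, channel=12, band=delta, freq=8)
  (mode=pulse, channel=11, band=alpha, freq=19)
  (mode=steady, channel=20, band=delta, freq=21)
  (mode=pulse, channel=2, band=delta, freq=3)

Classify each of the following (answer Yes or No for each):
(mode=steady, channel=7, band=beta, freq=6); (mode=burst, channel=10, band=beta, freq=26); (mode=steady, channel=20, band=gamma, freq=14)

Yes, No, No

Rule: mode is steady AND freq ≤ 6. This holds for each 'Yes' example and fails for each 'No' one.
(mode=steady, channel=7, band=beta, freq=6) — mode is steady, freq = 6, hence Yes.
(mode=burst, channel=10, band=beta, freq=26) — mode is burst, freq = 26, hence No.
(mode=steady, channel=20, band=gamma, freq=14) — mode is steady, freq = 14, hence No.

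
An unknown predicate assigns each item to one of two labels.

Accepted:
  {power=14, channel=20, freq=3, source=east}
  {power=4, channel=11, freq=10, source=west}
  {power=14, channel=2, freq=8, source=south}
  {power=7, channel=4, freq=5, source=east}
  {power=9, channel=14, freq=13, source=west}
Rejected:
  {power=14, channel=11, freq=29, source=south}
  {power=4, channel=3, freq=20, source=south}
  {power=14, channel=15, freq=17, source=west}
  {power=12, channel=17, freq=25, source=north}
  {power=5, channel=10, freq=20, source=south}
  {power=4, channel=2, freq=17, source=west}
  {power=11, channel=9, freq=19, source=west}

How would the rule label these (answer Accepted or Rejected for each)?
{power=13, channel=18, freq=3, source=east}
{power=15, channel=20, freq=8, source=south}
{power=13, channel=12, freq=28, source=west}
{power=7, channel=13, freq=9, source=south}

The rule appears to be: freq ≤ 13.

Accepted, Accepted, Rejected, Accepted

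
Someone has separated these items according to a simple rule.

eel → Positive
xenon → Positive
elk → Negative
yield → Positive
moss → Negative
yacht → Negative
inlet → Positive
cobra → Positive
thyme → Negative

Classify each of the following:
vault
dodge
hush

Positive, Positive, Negative

The pattern is that an item is 'Positive' exactly when: has ≥ 2 vowels.
vault — 2 vowels, hence Positive.
dodge — 2 vowels, hence Positive.
hush — 1 vowel, hence Negative.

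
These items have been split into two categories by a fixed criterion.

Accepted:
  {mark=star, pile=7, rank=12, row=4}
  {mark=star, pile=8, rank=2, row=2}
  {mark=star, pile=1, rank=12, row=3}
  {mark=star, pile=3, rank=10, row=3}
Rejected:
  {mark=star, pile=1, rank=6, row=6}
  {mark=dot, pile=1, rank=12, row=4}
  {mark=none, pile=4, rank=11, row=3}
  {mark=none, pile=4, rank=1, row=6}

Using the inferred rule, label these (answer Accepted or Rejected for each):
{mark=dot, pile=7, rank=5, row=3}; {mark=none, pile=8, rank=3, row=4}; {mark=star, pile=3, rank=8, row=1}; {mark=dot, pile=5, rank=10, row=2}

The pattern is that an item is 'Accepted' exactly when: mark is star AND row ≤ 4.
Rejected: {mark=dot, pile=7, rank=5, row=3}, since mark is dot, row = 3. Rejected: {mark=none, pile=8, rank=3, row=4}, since mark is none, row = 4. Accepted: {mark=star, pile=3, rank=8, row=1}, since mark is star, row = 1. Rejected: {mark=dot, pile=5, rank=10, row=2}, since mark is dot, row = 2.

Rejected, Rejected, Accepted, Rejected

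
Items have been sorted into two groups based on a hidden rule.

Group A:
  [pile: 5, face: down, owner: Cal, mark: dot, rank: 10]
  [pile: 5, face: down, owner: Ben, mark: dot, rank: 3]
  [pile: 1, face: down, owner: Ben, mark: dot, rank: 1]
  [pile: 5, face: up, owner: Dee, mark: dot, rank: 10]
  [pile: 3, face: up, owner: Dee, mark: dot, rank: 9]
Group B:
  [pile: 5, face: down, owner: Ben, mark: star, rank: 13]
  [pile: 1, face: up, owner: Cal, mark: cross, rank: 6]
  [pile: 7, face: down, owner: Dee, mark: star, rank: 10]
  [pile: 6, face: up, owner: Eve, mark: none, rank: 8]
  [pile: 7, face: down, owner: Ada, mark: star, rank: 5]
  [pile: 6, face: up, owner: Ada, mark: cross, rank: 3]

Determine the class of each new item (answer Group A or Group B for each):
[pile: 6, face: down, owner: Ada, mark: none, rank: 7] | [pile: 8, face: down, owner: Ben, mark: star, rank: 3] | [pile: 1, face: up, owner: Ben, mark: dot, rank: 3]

'Group A' ⟺ mark is dot.
[pile: 6, face: down, owner: Ada, mark: none, rank: 7]: mark is none, doesn't match → Group B. [pile: 8, face: down, owner: Ben, mark: star, rank: 3]: mark is star, doesn't match → Group B. [pile: 1, face: up, owner: Ben, mark: dot, rank: 3]: mark is dot, satisfies this → Group A.

Group B, Group B, Group A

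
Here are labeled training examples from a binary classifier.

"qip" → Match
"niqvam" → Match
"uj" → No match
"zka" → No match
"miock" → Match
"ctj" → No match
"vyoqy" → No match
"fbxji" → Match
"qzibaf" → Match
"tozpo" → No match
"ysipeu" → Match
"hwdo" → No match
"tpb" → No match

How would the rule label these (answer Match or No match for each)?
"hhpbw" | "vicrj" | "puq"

The simplest hypothesis consistent with all the labels is: contains 'i'.
"hhpbw" → no 'i' → No match. "vicrj" → has 'i' → Match. "puq" → no 'i' → No match.

No match, Match, No match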